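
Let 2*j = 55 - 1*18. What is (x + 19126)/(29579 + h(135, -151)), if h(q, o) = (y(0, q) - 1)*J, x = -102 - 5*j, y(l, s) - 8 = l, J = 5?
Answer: 37863/59228 ≈ 0.63928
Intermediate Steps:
y(l, s) = 8 + l
j = 37/2 (j = (55 - 1*18)/2 = (55 - 18)/2 = (1/2)*37 = 37/2 ≈ 18.500)
x = -389/2 (x = -102 - 5*37/2 = -102 - 185/2 = -389/2 ≈ -194.50)
h(q, o) = 35 (h(q, o) = ((8 + 0) - 1)*5 = (8 - 1)*5 = 7*5 = 35)
(x + 19126)/(29579 + h(135, -151)) = (-389/2 + 19126)/(29579 + 35) = (37863/2)/29614 = (37863/2)*(1/29614) = 37863/59228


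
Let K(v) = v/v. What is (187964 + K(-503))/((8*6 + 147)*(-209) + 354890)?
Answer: 37593/62827 ≈ 0.59836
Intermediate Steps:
K(v) = 1
(187964 + K(-503))/((8*6 + 147)*(-209) + 354890) = (187964 + 1)/((8*6 + 147)*(-209) + 354890) = 187965/((48 + 147)*(-209) + 354890) = 187965/(195*(-209) + 354890) = 187965/(-40755 + 354890) = 187965/314135 = 187965*(1/314135) = 37593/62827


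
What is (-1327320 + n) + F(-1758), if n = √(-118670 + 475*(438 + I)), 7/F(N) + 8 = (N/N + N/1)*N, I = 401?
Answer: -4099823361353/3088798 + 9*√3455 ≈ -1.3268e+6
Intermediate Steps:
F(N) = 7/(-8 + N*(1 + N)) (F(N) = 7/(-8 + (N/N + N/1)*N) = 7/(-8 + (1 + N*1)*N) = 7/(-8 + (1 + N)*N) = 7/(-8 + N*(1 + N)))
n = 9*√3455 (n = √(-118670 + 475*(438 + 401)) = √(-118670 + 475*839) = √(-118670 + 398525) = √279855 = 9*√3455 ≈ 529.01)
(-1327320 + n) + F(-1758) = (-1327320 + 9*√3455) + 7/(-8 - 1758 + (-1758)²) = (-1327320 + 9*√3455) + 7/(-8 - 1758 + 3090564) = (-1327320 + 9*√3455) + 7/3088798 = -4099823361353/3088798 + 9*√3455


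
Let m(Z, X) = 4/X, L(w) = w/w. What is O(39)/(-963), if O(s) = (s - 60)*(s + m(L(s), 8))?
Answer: 553/642 ≈ 0.86137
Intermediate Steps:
L(w) = 1
O(s) = (1/2 + s)*(-60 + s) (O(s) = (s - 60)*(s + 4/8) = (-60 + s)*(s + 4*(1/8)) = (-60 + s)*(s + 1/2) = (-60 + s)*(1/2 + s) = (1/2 + s)*(-60 + s))
O(39)/(-963) = (-30 + 39**2 - 119/2*39)/(-963) = (-30 + 1521 - 4641/2)*(-1/963) = -1659/2*(-1/963) = 553/642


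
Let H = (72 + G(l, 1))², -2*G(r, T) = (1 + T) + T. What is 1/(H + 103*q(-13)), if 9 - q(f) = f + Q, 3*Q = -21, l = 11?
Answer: 4/31829 ≈ 0.00012567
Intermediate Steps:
G(r, T) = -½ - T (G(r, T) = -((1 + T) + T)/2 = -(1 + 2*T)/2 = -½ - T)
Q = -7 (Q = (⅓)*(-21) = -7)
q(f) = 16 - f (q(f) = 9 - (f - 7) = 9 - (-7 + f) = 9 + (7 - f) = 16 - f)
H = 19881/4 (H = (72 + (-½ - 1*1))² = (72 + (-½ - 1))² = (72 - 3/2)² = (141/2)² = 19881/4 ≈ 4970.3)
1/(H + 103*q(-13)) = 1/(19881/4 + 103*(16 - 1*(-13))) = 1/(19881/4 + 103*(16 + 13)) = 1/(19881/4 + 103*29) = 1/(19881/4 + 2987) = 1/(31829/4) = 4/31829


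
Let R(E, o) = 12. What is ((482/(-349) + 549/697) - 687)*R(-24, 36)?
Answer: -2007109968/243253 ≈ -8251.1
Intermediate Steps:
((482/(-349) + 549/697) - 687)*R(-24, 36) = ((482/(-349) + 549/697) - 687)*12 = ((482*(-1/349) + 549*(1/697)) - 687)*12 = ((-482/349 + 549/697) - 687)*12 = (-144353/243253 - 687)*12 = -167259164/243253*12 = -2007109968/243253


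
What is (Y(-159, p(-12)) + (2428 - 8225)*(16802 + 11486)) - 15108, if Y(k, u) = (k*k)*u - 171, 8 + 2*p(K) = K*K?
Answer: -162281707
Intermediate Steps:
p(K) = -4 + K²/2 (p(K) = -4 + (K*K)/2 = -4 + K²/2)
Y(k, u) = -171 + u*k² (Y(k, u) = k²*u - 171 = u*k² - 171 = -171 + u*k²)
(Y(-159, p(-12)) + (2428 - 8225)*(16802 + 11486)) - 15108 = ((-171 + (-4 + (½)*(-12)²)*(-159)²) + (2428 - 8225)*(16802 + 11486)) - 15108 = ((-171 + (-4 + (½)*144)*25281) - 5797*28288) - 15108 = ((-171 + (-4 + 72)*25281) - 163985536) - 15108 = ((-171 + 68*25281) - 163985536) - 15108 = ((-171 + 1719108) - 163985536) - 15108 = (1718937 - 163985536) - 15108 = -162266599 - 15108 = -162281707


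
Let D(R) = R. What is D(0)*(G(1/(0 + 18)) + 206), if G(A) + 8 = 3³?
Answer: 0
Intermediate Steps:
G(A) = 19 (G(A) = -8 + 3³ = -8 + 27 = 19)
D(0)*(G(1/(0 + 18)) + 206) = 0*(19 + 206) = 0*225 = 0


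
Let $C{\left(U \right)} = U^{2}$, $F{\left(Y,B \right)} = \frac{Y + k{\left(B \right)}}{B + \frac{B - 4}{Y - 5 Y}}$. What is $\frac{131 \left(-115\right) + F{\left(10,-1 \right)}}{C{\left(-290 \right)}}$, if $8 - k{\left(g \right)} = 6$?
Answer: $- \frac{105551}{588700} \approx -0.1793$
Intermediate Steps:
$k{\left(g \right)} = 2$ ($k{\left(g \right)} = 8 - 6 = 2$)
$F{\left(Y,B \right)} = \frac{2 + Y}{B - \frac{-4 + B}{4 Y}}$ ($F{\left(Y,B \right)} = \frac{Y + 2}{B + \frac{B - 4}{Y - 5 Y}} = \frac{2 + Y}{B + \frac{-4 + B}{\left(-4\right) Y}} = \frac{2 + Y}{B + \left(-4 + B\right) \left(- \frac{1}{4 Y}\right)} = \frac{2 + Y}{B - \frac{-4 + B}{4 Y}}$)
$\frac{131 \left(-115\right) + F{\left(10,-1 \right)}}{C{\left(-290 \right)}} = \frac{131 \left(-115\right) + 4 \cdot 10 \frac{1}{4 - -1 + 4 \left(-1\right) 10} \left(2 + 10\right)}{\left(-290\right)^{2}} = \frac{-15065 + 4 \cdot 10 \frac{1}{4 + 1 - 40} \cdot 12}{84100} = \left(-15065 + 4 \cdot 10 \frac{1}{-35} \cdot 12\right) \frac{1}{84100} = \left(-15065 + 4 \cdot 10 \left(- \frac{1}{35}\right) 12\right) \frac{1}{84100} = \left(-15065 - \frac{96}{7}\right) \frac{1}{84100} = \left(- \frac{105551}{7}\right) \frac{1}{84100} = - \frac{105551}{588700}$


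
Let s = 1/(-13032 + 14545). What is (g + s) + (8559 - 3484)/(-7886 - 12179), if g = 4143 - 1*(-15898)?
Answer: 121680786747/6071669 ≈ 20041.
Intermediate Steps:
g = 20041 (g = 4143 + 15898 = 20041)
s = 1/1513 ≈ 0.00066094
(g + s) + (8559 - 3484)/(-7886 - 12179) = (20041 + 1/1513) + (8559 - 3484)/(-7886 - 12179) = 30322034/1513 + 5075/(-20065) = 30322034/1513 + 5075*(-1/20065) = 30322034/1513 - 1015/4013 = 121680786747/6071669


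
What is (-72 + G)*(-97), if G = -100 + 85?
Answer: 8439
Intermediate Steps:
G = -15
(-72 + G)*(-97) = (-72 - 15)*(-97) = -87*(-97) = 8439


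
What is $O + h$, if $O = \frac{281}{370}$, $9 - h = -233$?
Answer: $\frac{89821}{370} \approx 242.76$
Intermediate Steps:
$h = 242$ ($h = 9 - -233 = 9 + 233 = 242$)
$O = \frac{281}{370}$ ($O = 281 \cdot \frac{1}{370} = \frac{281}{370} \approx 0.75946$)
$O + h = \frac{281}{370} + 242 = \frac{89821}{370}$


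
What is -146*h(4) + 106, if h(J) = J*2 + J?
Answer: -1646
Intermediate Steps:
h(J) = 3*J (h(J) = 2*J + J = 3*J)
-146*h(4) + 106 = -438*4 + 106 = -146*12 + 106 = -1752 + 106 = -1646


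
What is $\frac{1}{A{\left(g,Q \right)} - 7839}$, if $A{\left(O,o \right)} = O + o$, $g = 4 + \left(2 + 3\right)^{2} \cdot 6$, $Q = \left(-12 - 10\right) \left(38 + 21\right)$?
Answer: $- \frac{1}{8983} \approx -0.00011132$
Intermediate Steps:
$Q = -1298$ ($Q = \left(-22\right) 59 = -1298$)
$g = 154$ ($g = 4 + 5^{2} \cdot 6 = 4 + 25 \cdot 6 = 4 + 150 = 154$)
$\frac{1}{A{\left(g,Q \right)} - 7839} = \frac{1}{\left(154 - 1298\right) - 7839} = \frac{1}{-1144 - 7839} = \frac{1}{-8983} = - \frac{1}{8983}$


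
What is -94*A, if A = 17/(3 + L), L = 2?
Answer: -1598/5 ≈ -319.60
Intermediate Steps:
A = 17/5 (A = 17/(3 + 2) = 17/5 ≈ 3.4000)
-94*A = -94*17/5 = -1598/5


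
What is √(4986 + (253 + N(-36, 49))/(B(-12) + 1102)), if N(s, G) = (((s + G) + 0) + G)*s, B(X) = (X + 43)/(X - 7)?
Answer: √242067520423/6969 ≈ 70.599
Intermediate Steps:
B(X) = (43 + X)/(-7 + X)
N(s, G) = s*(s + 2*G) (N(s, G) = (((G + s) + 0) + G)*s = ((G + s) + G)*s = (s + 2*G)*s = s*(s + 2*G))
√(4986 + (253 + N(-36, 49))/(B(-12) + 1102)) = √(4986 + (253 - 36*(-36 + 2*49))/((43 - 12)/(-7 - 12) + 1102)) = √(4986 + (253 - 36*(-36 + 98))/(31/(-19) + 1102)) = √(4986 + (253 - 36*62)/(-1/19*31 + 1102)) = √(4986 + (253 - 2232)/(-31/19 + 1102)) = √(4986 - 1979/20907/19) = √(4986 - 1979*19/20907) = √(4986 - 37601/20907) = √(104204701/20907) = √242067520423/6969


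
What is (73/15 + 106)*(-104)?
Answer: -172952/15 ≈ -11530.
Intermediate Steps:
(73/15 + 106)*(-104) = (1663/15)*(-104) = -172952/15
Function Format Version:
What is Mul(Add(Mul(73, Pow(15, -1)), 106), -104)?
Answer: Rational(-172952, 15) ≈ -11530.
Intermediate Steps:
Mul(Add(Mul(73, Pow(15, -1)), 106), -104) = Mul(Add(Mul(73, Rational(1, 15)), 106), -104) = Mul(Add(Rational(73, 15), 106), -104) = Mul(Rational(1663, 15), -104) = Rational(-172952, 15)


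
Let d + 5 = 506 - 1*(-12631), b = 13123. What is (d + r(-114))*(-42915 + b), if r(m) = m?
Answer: -387832256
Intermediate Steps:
d = 13132 (d = -5 + (506 - 1*(-12631)) = -5 + (506 + 12631) = -5 + 13137 = 13132)
(d + r(-114))*(-42915 + b) = (13132 - 114)*(-42915 + 13123) = 13018*(-29792) = -387832256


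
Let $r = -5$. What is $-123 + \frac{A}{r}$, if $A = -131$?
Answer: $- \frac{484}{5} \approx -96.8$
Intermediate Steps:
$-123 + \frac{A}{r} = -123 - \frac{131}{-5} = -123 - - \frac{131}{5} = -123 + \frac{131}{5} = - \frac{484}{5}$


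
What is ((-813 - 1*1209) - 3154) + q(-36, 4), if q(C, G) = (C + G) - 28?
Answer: -5236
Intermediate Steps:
q(C, G) = -28 + C + G
((-813 - 1*1209) - 3154) + q(-36, 4) = ((-813 - 1*1209) - 3154) + (-28 - 36 + 4) = ((-813 - 1209) - 3154) - 60 = (-2022 - 3154) - 60 = -5176 - 60 = -5236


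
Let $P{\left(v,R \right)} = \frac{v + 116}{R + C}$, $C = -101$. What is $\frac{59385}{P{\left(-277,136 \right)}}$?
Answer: $- \frac{296925}{23} \approx -12910.0$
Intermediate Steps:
$P{\left(v,R \right)} = \frac{116 + v}{-101 + R}$ ($P{\left(v,R \right)} = \frac{v + 116}{R - 101} = \frac{116 + v}{-101 + R}$)
$\frac{59385}{P{\left(-277,136 \right)}} = \frac{59385}{\frac{1}{-101 + 136} \left(116 - 277\right)} = \frac{59385}{\frac{1}{35} \left(-161\right)} = \frac{59385}{- \frac{23}{5}} = 59385 \left(- \frac{5}{23}\right) = - \frac{296925}{23}$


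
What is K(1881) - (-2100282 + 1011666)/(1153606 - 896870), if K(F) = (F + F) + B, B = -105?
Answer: 117496521/32092 ≈ 3661.2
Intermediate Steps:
K(F) = -105 + 2*F (K(F) = (F + F) - 105 = 2*F - 105 = -105 + 2*F)
K(1881) - (-2100282 + 1011666)/(1153606 - 896870) = (-105 + 2*1881) - (-2100282 + 1011666)/(1153606 - 896870) = (-105 + 3762) - (-1088616)/256736 = 3657 - (-1088616)/256736 = 3657 - 1*(-136077/32092) = 3657 + 136077/32092 = 117496521/32092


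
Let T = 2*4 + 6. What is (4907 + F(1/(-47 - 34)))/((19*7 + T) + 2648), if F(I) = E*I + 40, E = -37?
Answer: 400744/226395 ≈ 1.7701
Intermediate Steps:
T = 14 (T = 8 + 6 = 14)
F(I) = 40 - 37*I (F(I) = -37*I + 40 = 40 - 37*I)
(4907 + F(1/(-47 - 34)))/((19*7 + T) + 2648) = (4907 + (40 - 37/(-47 - 34)))/((19*7 + 14) + 2648) = (4907 + (40 - 37/(-81)))/((133 + 14) + 2648) = (4907 + (40 - 37*(-1/81)))/(147 + 2648) = (4907 + (40 + 37/81))/2795 = (4907 + 3277/81)*(1/2795) = (400744/81)*(1/2795) = 400744/226395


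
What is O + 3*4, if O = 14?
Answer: 26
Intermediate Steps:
O + 3*4 = 14 + 3*4 = 14 + 12 = 26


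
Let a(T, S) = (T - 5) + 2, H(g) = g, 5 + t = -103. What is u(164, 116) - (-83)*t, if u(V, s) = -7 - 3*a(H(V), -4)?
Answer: -9454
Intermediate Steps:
t = -108 (t = -5 - 103 = -108)
a(T, S) = -3 + T (a(T, S) = (-5 + T) + 2 = -3 + T)
u(V, s) = 2 - 3*V (u(V, s) = -7 - 3*(-3 + V) = -7 + (9 - 3*V) = 2 - 3*V)
u(164, 116) - (-83)*t = (2 - 3*164) - (-83)*(-108) = (2 - 492) - 1*8964 = -490 - 8964 = -9454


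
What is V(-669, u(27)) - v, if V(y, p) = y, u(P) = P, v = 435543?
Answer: -436212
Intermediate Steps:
V(-669, u(27)) - v = -669 - 1*435543 = -669 - 435543 = -436212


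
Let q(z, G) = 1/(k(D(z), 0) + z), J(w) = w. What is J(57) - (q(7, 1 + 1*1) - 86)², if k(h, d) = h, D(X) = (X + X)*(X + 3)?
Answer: -158563168/21609 ≈ -7337.8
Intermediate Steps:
D(X) = 2*X*(3 + X) (D(X) = (2*X)*(3 + X) = 2*X*(3 + X))
q(z, G) = 1/(z + 2*z*(3 + z)) (q(z, G) = 1/(2*z*(3 + z) + z) = 1/(z + 2*z*(3 + z)))
J(57) - (q(7, 1 + 1*1) - 86)² = 57 - (1/(7*(7 + 2*7)) - 86)² = 57 - (1/(7*(7 + 14)) - 86)² = 57 - ((⅐)/21 - 86)² = 57 - ((⅐)*(1/21) - 86)² = 57 - (1/147 - 86)² = 57 - (-12641/147)² = 57 - 1*159794881/21609 = 57 - 159794881/21609 = -158563168/21609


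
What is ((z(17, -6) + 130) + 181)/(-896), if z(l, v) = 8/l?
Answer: -5295/15232 ≈ -0.34762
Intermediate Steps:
((z(17, -6) + 130) + 181)/(-896) = ((8/17 + 130) + 181)/(-896) = ((8*(1/17) + 130) + 181)*(-1/896) = ((8/17 + 130) + 181)*(-1/896) = (2218/17 + 181)*(-1/896) = (5295/17)*(-1/896) = -5295/15232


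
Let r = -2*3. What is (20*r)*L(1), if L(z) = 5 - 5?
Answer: 0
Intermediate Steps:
r = -6
L(z) = 0
(20*r)*L(1) = (20*(-6))*0 = -120*0 = 0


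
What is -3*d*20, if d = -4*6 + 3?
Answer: 1260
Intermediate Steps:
d = -21 (d = -24 + 3 = -21)
-3*d*20 = -3*(-21)*20 = 63*20 = 1260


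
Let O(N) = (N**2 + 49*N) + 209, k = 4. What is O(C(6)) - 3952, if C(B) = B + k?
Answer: -3153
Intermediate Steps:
C(B) = 4 + B (C(B) = B + 4 = 4 + B)
O(N) = 209 + N**2 + 49*N
O(C(6)) - 3952 = (209 + (4 + 6)**2 + 49*(4 + 6)) - 3952 = (209 + 10**2 + 49*10) - 3952 = (209 + 100 + 490) - 3952 = 799 - 3952 = -3153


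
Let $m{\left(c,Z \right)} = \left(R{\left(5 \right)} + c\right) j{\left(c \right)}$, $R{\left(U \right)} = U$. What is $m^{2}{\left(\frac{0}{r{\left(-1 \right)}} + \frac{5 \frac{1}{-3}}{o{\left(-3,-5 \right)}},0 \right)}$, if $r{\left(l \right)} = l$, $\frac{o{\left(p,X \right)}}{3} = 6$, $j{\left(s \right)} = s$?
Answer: $\frac{1755625}{8503056} \approx 0.20647$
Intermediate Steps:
$o{\left(p,X \right)} = 18$ ($o{\left(p,X \right)} = 3 \cdot 6 = 18$)
$m{\left(c,Z \right)} = c \left(5 + c\right)$ ($m{\left(c,Z \right)} = \left(5 + c\right) c = c \left(5 + c\right)$)
$m^{2}{\left(\frac{0}{r{\left(-1 \right)}} + \frac{5 \frac{1}{-3}}{o{\left(-3,-5 \right)}},0 \right)} = \left(\left(\frac{0}{-1} + \frac{5 \frac{1}{-3}}{18}\right) \left(5 + \left(\frac{0}{-1} + \frac{5 \frac{1}{-3}}{18}\right)\right)\right)^{2} = \left(\left(0 \left(-1\right) + 5 \left(- \frac{1}{3}\right) \frac{1}{18}\right) \left(5 + \left(0 \left(-1\right) + 5 \left(- \frac{1}{3}\right) \frac{1}{18}\right)\right)\right)^{2} = \left(\left(0 - \frac{5}{54}\right) \left(5 + \left(0 - \frac{5}{54}\right)\right)\right)^{2} = \left(- \frac{5 \left(5 - \frac{5}{54}\right)}{54}\right)^{2} = \left(\left(- \frac{5}{54}\right) \frac{265}{54}\right)^{2} = \left(- \frac{1325}{2916}\right)^{2} = \frac{1755625}{8503056}$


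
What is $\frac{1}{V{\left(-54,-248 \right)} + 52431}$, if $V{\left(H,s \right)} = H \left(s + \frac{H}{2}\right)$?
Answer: $\frac{1}{67281} \approx 1.4863 \cdot 10^{-5}$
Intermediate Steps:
$V{\left(H,s \right)} = H \left(s + \frac{H}{2}\right)$ ($V{\left(H,s \right)} = H \left(s + H \frac{1}{2}\right) = H \left(s + \frac{H}{2}\right)$)
$\frac{1}{V{\left(-54,-248 \right)} + 52431} = \frac{1}{\frac{1}{2} \left(-54\right) \left(-54 + 2 \left(-248\right)\right) + 52431} = \frac{1}{\frac{1}{2} \left(-54\right) \left(-54 - 496\right) + 52431} = \frac{1}{\frac{1}{2} \left(-54\right) \left(-550\right) + 52431} = \frac{1}{14850 + 52431} = \frac{1}{67281}$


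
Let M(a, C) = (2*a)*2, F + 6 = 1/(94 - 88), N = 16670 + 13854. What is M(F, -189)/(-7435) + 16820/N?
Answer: 18865339/34041891 ≈ 0.55418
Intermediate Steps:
N = 30524
F = -35/6 (F = -6 + 1/(94 - 88) = -6 + 1/6 = -6 + ⅙ = -35/6 ≈ -5.8333)
M(a, C) = 4*a
M(F, -189)/(-7435) + 16820/N = (4*(-35/6))/(-7435) + 16820/30524 = -70/3*(-1/7435) + 16820*(1/30524) = 14/4461 + 4205/7631 = 18865339/34041891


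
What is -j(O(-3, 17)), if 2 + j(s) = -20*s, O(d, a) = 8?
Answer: 162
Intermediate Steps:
j(s) = -2 - 20*s
-j(O(-3, 17)) = -(-2 - 20*8) = -(-2 - 160) = -1*(-162) = 162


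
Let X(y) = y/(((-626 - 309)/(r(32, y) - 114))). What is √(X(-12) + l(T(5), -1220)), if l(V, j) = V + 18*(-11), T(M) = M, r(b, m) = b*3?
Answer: I*√168927385/935 ≈ 13.901*I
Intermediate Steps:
r(b, m) = 3*b
l(V, j) = -198 + V (l(V, j) = V - 198 = -198 + V)
X(y) = 18*y/935 (X(y) = y/(((-626 - 309)/(3*32 - 114))) = y/((-935/(96 - 114))) = y/((-935/(-18))) = y/((-935*(-1/18))) = y/(935/18) = y*(18/935) = 18*y/935)
√(X(-12) + l(T(5), -1220)) = √((18/935)*(-12) + (-198 + 5)) = √(-216/935 - 193) = √(-180671/935) = I*√168927385/935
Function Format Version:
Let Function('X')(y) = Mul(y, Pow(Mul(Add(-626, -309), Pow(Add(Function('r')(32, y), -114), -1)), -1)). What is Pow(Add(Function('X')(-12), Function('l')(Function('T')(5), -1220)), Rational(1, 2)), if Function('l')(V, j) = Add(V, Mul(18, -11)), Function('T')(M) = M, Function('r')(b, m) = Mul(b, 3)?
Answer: Mul(Rational(1, 935), I, Pow(168927385, Rational(1, 2))) ≈ Mul(13.901, I)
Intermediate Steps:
Function('r')(b, m) = Mul(3, b)
Function('l')(V, j) = Add(-198, V) (Function('l')(V, j) = Add(V, -198) = Add(-198, V))
Function('X')(y) = Mul(Rational(18, 935), y) (Function('X')(y) = Mul(y, Pow(Mul(Add(-626, -309), Pow(Add(Mul(3, 32), -114), -1)), -1)) = Mul(y, Pow(Mul(-935, Pow(Add(96, -114), -1)), -1)) = Mul(y, Pow(Mul(-935, Pow(-18, -1)), -1)) = Mul(y, Pow(Mul(-935, Rational(-1, 18)), -1)) = Mul(y, Pow(Rational(935, 18), -1)) = Mul(y, Rational(18, 935)) = Mul(Rational(18, 935), y))
Pow(Add(Function('X')(-12), Function('l')(Function('T')(5), -1220)), Rational(1, 2)) = Pow(Add(Mul(Rational(18, 935), -12), Add(-198, 5)), Rational(1, 2)) = Pow(Add(Rational(-216, 935), -193), Rational(1, 2)) = Pow(Rational(-180671, 935), Rational(1, 2)) = Mul(Rational(1, 935), I, Pow(168927385, Rational(1, 2)))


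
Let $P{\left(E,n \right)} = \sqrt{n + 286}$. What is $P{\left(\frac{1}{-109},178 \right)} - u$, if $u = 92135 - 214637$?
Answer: $122502 + 4 \sqrt{29} \approx 1.2252 \cdot 10^{5}$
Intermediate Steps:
$u = -122502$
$P{\left(E,n \right)} = \sqrt{286 + n}$
$P{\left(\frac{1}{-109},178 \right)} - u = \sqrt{286 + 178} - -122502 = \sqrt{464} + 122502 = 4 \sqrt{29} + 122502 = 122502 + 4 \sqrt{29}$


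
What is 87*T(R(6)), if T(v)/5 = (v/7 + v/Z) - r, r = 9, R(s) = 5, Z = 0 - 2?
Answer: -65685/14 ≈ -4691.8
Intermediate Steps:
Z = -2
T(v) = -45 - 25*v/14 (T(v) = 5*((v/7 + v/(-2)) - 1*9) = 5*((v*(⅐) + v*(-½)) - 9) = 5*((v/7 - v/2) - 9) = 5*(-5*v/14 - 9) = 5*(-9 - 5*v/14) = -45 - 25*v/14)
87*T(R(6)) = 87*(-45 - 25/14*5) = 87*(-45 - 125/14) = 87*(-755/14) = -65685/14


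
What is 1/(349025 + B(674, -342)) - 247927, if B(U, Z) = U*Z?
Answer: -29383564258/118517 ≈ -2.4793e+5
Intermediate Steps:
1/(349025 + B(674, -342)) - 247927 = 1/(349025 + 674*(-342)) - 247927 = 1/(349025 - 230508) - 247927 = 1/118517 - 247927 = -29383564258/118517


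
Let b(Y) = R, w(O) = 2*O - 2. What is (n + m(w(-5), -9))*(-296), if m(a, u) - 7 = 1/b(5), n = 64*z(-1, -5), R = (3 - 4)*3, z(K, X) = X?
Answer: 278240/3 ≈ 92747.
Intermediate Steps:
w(O) = -2 + 2*O
R = -3 (R = -1*3 = -3)
b(Y) = -3
n = -320 (n = 64*(-5) = -320)
m(a, u) = 20/3 (m(a, u) = 7 + 1/(-3) = 7 - ⅓ = 20/3)
(n + m(w(-5), -9))*(-296) = (-320 + 20/3)*(-296) = -940/3*(-296) = 278240/3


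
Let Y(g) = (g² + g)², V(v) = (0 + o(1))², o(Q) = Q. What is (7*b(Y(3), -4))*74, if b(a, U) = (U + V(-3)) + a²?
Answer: 10739694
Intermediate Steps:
V(v) = 1 (V(v) = (0 + 1)² = 1² = 1)
Y(g) = (g + g²)²
b(a, U) = 1 + U + a² (b(a, U) = (U + 1) + a² = (1 + U) + a² = 1 + U + a²)
(7*b(Y(3), -4))*74 = (7*(1 - 4 + (3²*(1 + 3)²)²))*74 = (7*(1 - 4 + (9*4²)²))*74 = (7*(1 - 4 + (9*16)²))*74 = (7*(1 - 4 + 144²))*74 = (7*(1 - 4 + 20736))*74 = (7*20733)*74 = 145131*74 = 10739694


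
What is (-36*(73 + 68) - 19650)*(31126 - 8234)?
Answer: -566027592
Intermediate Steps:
(-36*(73 + 68) - 19650)*(31126 - 8234) = (-36*141 - 19650)*22892 = (-5076 - 19650)*22892 = -24726*22892 = -566027592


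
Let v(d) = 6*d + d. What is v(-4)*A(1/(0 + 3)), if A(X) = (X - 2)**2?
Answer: -700/9 ≈ -77.778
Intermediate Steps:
A(X) = (-2 + X)**2
v(d) = 7*d
v(-4)*A(1/(0 + 3)) = (7*(-4))*(-2 + 1/(0 + 3))**2 = -28*(-2 + 1/3)**2 = -28*(-5/3)**2 = -28*25/9 = -700/9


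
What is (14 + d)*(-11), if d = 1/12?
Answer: -1859/12 ≈ -154.92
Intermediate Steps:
d = 1/12 ≈ 0.083333
(14 + d)*(-11) = (14 + 1/12)*(-11) = (169/12)*(-11) = -1859/12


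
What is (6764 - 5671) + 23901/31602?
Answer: 11521629/10534 ≈ 1093.8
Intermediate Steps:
(6764 - 5671) + 23901/31602 = 1093 + 23901*(1/31602) = 1093 + 7967/10534 = 11521629/10534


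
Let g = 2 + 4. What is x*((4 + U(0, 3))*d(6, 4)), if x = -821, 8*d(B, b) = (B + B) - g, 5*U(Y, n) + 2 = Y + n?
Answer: -51723/20 ≈ -2586.1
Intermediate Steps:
U(Y, n) = -⅖ + Y/5 + n/5 (U(Y, n) = -⅖ + (Y + n)/5 = -⅖ + (Y/5 + n/5) = -⅖ + Y/5 + n/5)
g = 6
d(B, b) = -¾ + B/4 (d(B, b) = ((B + B) - 1*6)/8 = (2*B - 6)/8 = (-6 + 2*B)/8 = -¾ + B/4)
x*((4 + U(0, 3))*d(6, 4)) = -821*(4 + (-⅖ + (⅕)*0 + (⅕)*3))*(-¾ + (¼)*6) = -821*(4 + (-⅖ + 0 + ⅗))*(-¾ + 3/2) = -821*(4 + ⅕)*3/4 = -17241*3/(5*4) = -821*63/20 = -51723/20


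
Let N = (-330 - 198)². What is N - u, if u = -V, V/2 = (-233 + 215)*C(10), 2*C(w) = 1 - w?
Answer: 278946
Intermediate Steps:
C(w) = ½ - w/2 (C(w) = (1 - w)/2 = ½ - w/2)
N = 278784 (N = (-528)² = 278784)
V = 162 (V = 2*((-233 + 215)*(½ - ½*10)) = 2*(-18*(½ - 5)) = 2*(-18*(-9/2)) = 2*81 = 162)
u = -162 (u = -1*162 = -162)
N - u = 278784 - 1*(-162) = 278784 + 162 = 278946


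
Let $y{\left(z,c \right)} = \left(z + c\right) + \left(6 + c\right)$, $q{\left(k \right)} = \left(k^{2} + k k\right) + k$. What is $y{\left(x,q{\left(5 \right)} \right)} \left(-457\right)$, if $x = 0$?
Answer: $-53012$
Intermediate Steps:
$q{\left(k \right)} = k + 2 k^{2}$ ($q{\left(k \right)} = \left(k^{2} + k^{2}\right) + k = 2 k^{2} + k = k + 2 k^{2}$)
$y{\left(z,c \right)} = 6 + z + 2 c$ ($y{\left(z,c \right)} = \left(c + z\right) + \left(6 + c\right) = 6 + z + 2 c$)
$y{\left(x,q{\left(5 \right)} \right)} \left(-457\right) = \left(6 + 0 + 2 \cdot 5 \left(1 + 2 \cdot 5\right)\right) \left(-457\right) = \left(6 + 0 + 2 \cdot 5 \left(1 + 10\right)\right) \left(-457\right) = \left(6 + 0 + 2 \cdot 5 \cdot 11\right) \left(-457\right) = \left(6 + 0 + 2 \cdot 55\right) \left(-457\right) = \left(6 + 0 + 110\right) \left(-457\right) = 116 \left(-457\right) = -53012$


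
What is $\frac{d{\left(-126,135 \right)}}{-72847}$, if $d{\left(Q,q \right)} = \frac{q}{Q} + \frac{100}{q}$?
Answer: $\frac{125}{27536166} \approx 4.5395 \cdot 10^{-6}$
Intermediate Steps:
$d{\left(Q,q \right)} = \frac{100}{q} + \frac{q}{Q}$
$\frac{d{\left(-126,135 \right)}}{-72847} = \frac{\frac{100}{135} + \frac{135}{-126}}{-72847} = \left(100 \cdot \frac{1}{135} + 135 \left(- \frac{1}{126}\right)\right) \left(- \frac{1}{72847}\right) = \left(\frac{20}{27} - \frac{15}{14}\right) \left(- \frac{1}{72847}\right) = \left(- \frac{125}{378}\right) \left(- \frac{1}{72847}\right) = \frac{125}{27536166}$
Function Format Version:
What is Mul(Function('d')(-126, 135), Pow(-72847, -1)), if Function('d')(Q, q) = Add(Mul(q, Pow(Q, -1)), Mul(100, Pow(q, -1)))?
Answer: Rational(125, 27536166) ≈ 4.5395e-6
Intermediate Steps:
Function('d')(Q, q) = Add(Mul(100, Pow(q, -1)), Mul(q, Pow(Q, -1)))
Mul(Function('d')(-126, 135), Pow(-72847, -1)) = Mul(Add(Mul(100, Pow(135, -1)), Mul(135, Pow(-126, -1))), Pow(-72847, -1)) = Mul(Add(Mul(100, Rational(1, 135)), Mul(135, Rational(-1, 126))), Rational(-1, 72847)) = Mul(Add(Rational(20, 27), Rational(-15, 14)), Rational(-1, 72847)) = Mul(Rational(-125, 378), Rational(-1, 72847)) = Rational(125, 27536166)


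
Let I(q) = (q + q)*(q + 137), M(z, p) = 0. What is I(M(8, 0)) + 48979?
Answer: 48979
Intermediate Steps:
I(q) = 2*q*(137 + q) (I(q) = (2*q)*(137 + q) = 2*q*(137 + q))
I(M(8, 0)) + 48979 = 2*0*(137 + 0) + 48979 = 2*0*137 + 48979 = 0 + 48979 = 48979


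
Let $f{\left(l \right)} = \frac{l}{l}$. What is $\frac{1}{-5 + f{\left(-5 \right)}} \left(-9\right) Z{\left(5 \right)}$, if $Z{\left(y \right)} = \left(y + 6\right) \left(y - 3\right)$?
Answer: $\frac{99}{2} \approx 49.5$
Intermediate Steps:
$f{\left(l \right)} = 1$
$Z{\left(y \right)} = \left(-3 + y\right) \left(6 + y\right)$ ($Z{\left(y \right)} = \left(6 + y\right) \left(-3 + y\right) = \left(-3 + y\right) \left(6 + y\right)$)
$\frac{1}{-5 + f{\left(-5 \right)}} \left(-9\right) Z{\left(5 \right)} = \frac{1}{-5 + 1} \left(-9\right) \left(-18 + 5^{2} + 3 \cdot 5\right) = \frac{1}{-4} \left(-9\right) \left(-18 + 25 + 15\right) = \left(- \frac{1}{4}\right) \left(-9\right) 22 = \frac{9}{4} \cdot 22 = \frac{99}{2}$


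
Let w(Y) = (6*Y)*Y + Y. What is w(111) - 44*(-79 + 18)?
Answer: 76721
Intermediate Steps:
w(Y) = Y + 6*Y² (w(Y) = 6*Y² + Y = Y + 6*Y²)
w(111) - 44*(-79 + 18) = 111*(1 + 6*111) - 44*(-79 + 18) = 111*(1 + 666) - 44*(-61) = 111*667 + 2684 = 74037 + 2684 = 76721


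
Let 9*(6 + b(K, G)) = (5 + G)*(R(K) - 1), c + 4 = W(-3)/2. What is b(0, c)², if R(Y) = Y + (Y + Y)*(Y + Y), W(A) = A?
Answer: 11449/324 ≈ 35.336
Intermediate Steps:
c = -11/2 (c = -4 - 3/2 = -11/2 ≈ -5.5000)
R(Y) = Y + 4*Y² (R(Y) = Y + (2*Y)*(2*Y) = Y + 4*Y²)
b(K, G) = -6 + (-1 + K*(1 + 4*K))*(5 + G)/9 (b(K, G) = -6 + ((5 + G)*(K*(1 + 4*K) - 1))/9 = -6 + ((5 + G)*(-1 + K*(1 + 4*K)))/9 = -6 + ((-1 + K*(1 + 4*K))*(5 + G))/9 = -6 + (-1 + K*(1 + 4*K))*(5 + G)/9)
b(0, c)² = (-59/9 - ⅑*(-11/2) + (5/9)*0*(1 + 4*0) + (⅑)*(-11/2)*0*(1 + 4*0))² = (-59/9 + 11/18 + (5/9)*0*(1 + 0) + (⅑)*(-11/2)*0*(1 + 0))² = (-59/9 + 11/18 + (5/9)*0*1 + (⅑)*(-11/2)*0*1)² = (-59/9 + 11/18 + 0 + 0)² = (-107/18)² = 11449/324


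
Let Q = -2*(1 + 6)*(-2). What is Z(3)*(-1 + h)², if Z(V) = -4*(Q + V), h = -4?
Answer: -3100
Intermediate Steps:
Q = 28 (Q = -2*7*(-2) = -14*(-2) = 28)
Z(V) = -112 - 4*V (Z(V) = -4*(28 + V) = -112 - 4*V)
Z(3)*(-1 + h)² = (-112 - 4*3)*(-1 - 4)² = (-112 - 12)*(-5)² = -124*25 = -3100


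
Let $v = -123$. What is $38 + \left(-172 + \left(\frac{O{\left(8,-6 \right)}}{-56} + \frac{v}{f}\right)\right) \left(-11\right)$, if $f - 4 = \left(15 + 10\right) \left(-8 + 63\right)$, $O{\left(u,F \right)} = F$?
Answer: $\frac{10644791}{5516} \approx 1929.8$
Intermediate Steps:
$f = 1379$ ($f = 4 + \left(15 + 10\right) \left(-8 + 63\right) = 4 + 25 \cdot 55 = 4 + 1375 = 1379$)
$38 + \left(-172 + \left(\frac{O{\left(8,-6 \right)}}{-56} + \frac{v}{f}\right)\right) \left(-11\right) = 38 + \left(-172 - \left(- \frac{3}{28} + \frac{123}{1379}\right)\right) \left(-11\right) = 38 + \left(-172 - - \frac{99}{5516}\right) \left(-11\right) = 38 + \left(-172 + \left(\frac{3}{28} - \frac{123}{1379}\right)\right) \left(-11\right) = 38 + \left(-172 + \frac{99}{5516}\right) \left(-11\right) = 38 - - \frac{10435183}{5516} = 38 + \frac{10435183}{5516} = \frac{10644791}{5516}$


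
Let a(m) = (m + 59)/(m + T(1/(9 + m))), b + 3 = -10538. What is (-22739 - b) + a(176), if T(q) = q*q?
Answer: -73467842123/6023601 ≈ -12197.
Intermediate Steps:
b = -10541 (b = -3 - 10538 = -10541)
T(q) = q²
a(m) = (59 + m)/(m + (9 + m)⁻²) (a(m) = (m + 59)/(m + (1/(9 + m))²) = (59 + m)/(m + (9 + m)⁻²))
(-22739 - b) + a(176) = (-22739 - 1*(-10541)) + (9 + 176)²*(59 + 176)/(1 + 176*(9 + 176)²) = (-22739 + 10541) + 185²*235/(1 + 176*185²) = -12198 + 34225*235/(1 + 176*34225) = -12198 + 34225*235/(1 + 6023600) = -12198 + 34225*235/6023601 = -12198 + (1/6023601)*34225*235 = -12198 + 8042875/6023601 = -73467842123/6023601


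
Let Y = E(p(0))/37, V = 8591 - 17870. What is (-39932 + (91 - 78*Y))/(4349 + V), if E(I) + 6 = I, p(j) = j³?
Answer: 1473649/182410 ≈ 8.0788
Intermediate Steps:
E(I) = -6 + I
V = -9279
Y = -6/37 (Y = (-6 + 0³)/37 = (-6 + 0)*(1/37) = -6*1/37 = -6/37 ≈ -0.16216)
(-39932 + (91 - 78*Y))/(4349 + V) = (-39932 + (91 - 78*(-6/37)))/(4349 - 9279) = (-39932 + (91 + 468/37))/(-4930) = (-39932 + 3835/37)*(-1/4930) = -1473649/37*(-1/4930) = 1473649/182410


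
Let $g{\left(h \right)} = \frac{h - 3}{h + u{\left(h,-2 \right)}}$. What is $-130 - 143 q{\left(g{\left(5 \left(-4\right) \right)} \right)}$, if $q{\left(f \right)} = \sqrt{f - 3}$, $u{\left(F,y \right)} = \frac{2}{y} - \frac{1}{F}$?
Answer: $-130 - \frac{143 i \sqrt{333943}}{419} \approx -130.0 - 197.22 i$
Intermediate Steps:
$u{\left(F,y \right)} = - \frac{1}{F} + \frac{2}{y}$
$g{\left(h \right)} = \frac{-3 + h}{-1 + h - \frac{1}{h}}$ ($g{\left(h \right)} = \frac{h - 3}{h + \left(- \frac{1}{h} + \frac{2}{-2}\right)} = \frac{-3 + h}{h + \left(- \frac{1}{h} + 2 \left(- \frac{1}{2}\right)\right)} = \frac{-3 + h}{h - \left(1 + \frac{1}{h}\right)} = \frac{-3 + h}{-1 + h - \frac{1}{h}}$)
$q{\left(f \right)} = \sqrt{-3 + f}$
$-130 - 143 q{\left(g{\left(5 \left(-4\right) \right)} \right)} = -130 - 143 \sqrt{-3 + \frac{5 \left(-4\right) \left(-3 + 5 \left(-4\right)\right)}{-1 + \left(5 \left(-4\right)\right)^{2} - 5 \left(-4\right)}} = -130 - 143 \sqrt{-3 - \frac{20 \left(-3 - 20\right)}{-1 + \left(-20\right)^{2} - -20}} = -130 - 143 \sqrt{-3 - 20 \frac{1}{-1 + 400 + 20} \left(-23\right)} = -130 - 143 \sqrt{-3 - 20 \cdot \frac{1}{419} \left(-23\right)} = -130 - 143 \sqrt{-3 - \frac{20}{419} \left(-23\right)} = -130 - 143 \sqrt{-3 + \frac{460}{419}} = -130 - 143 \sqrt{- \frac{797}{419}} = -130 - 143 \frac{i \sqrt{333943}}{419} = -130 - \frac{143 i \sqrt{333943}}{419}$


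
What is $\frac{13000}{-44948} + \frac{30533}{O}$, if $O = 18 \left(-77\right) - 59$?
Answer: $- \frac{20458563}{955145} \approx -21.419$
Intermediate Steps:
$O = -1445$ ($O = -1386 - 59 = -1445$)
$\frac{13000}{-44948} + \frac{30533}{O} = \frac{13000}{-44948} + \frac{30533}{-1445} = 13000 \left(- \frac{1}{44948}\right) + 30533 \left(- \frac{1}{1445}\right) = - \frac{3250}{11237} - \frac{30533}{1445} = - \frac{20458563}{955145}$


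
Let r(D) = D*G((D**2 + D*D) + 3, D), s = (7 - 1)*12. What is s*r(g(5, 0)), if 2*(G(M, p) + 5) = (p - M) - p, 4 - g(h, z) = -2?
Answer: -18360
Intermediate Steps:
g(h, z) = 6 (g(h, z) = 4 - 1*(-2) = 4 + 2 = 6)
s = 72 (s = 6*12 = 72)
G(M, p) = -5 - M/2 (G(M, p) = -5 + ((p - M) - p)/2 = -5 + (-M)/2 = -5 - M/2)
r(D) = D*(-13/2 - D**2) (r(D) = D*(-5 - ((D**2 + D*D) + 3)/2) = D*(-5 - ((D**2 + D**2) + 3)/2) = D*(-5 - (2*D**2 + 3)/2) = D*(-5 - (3 + 2*D**2)/2) = D*(-5 + (-3/2 - D**2)) = D*(-13/2 - D**2))
s*r(g(5, 0)) = 72*(-1*6*(13/2 + 6**2)) = 72*(-1*6*(13/2 + 36)) = 72*(-1*6*85/2) = 72*(-255) = -18360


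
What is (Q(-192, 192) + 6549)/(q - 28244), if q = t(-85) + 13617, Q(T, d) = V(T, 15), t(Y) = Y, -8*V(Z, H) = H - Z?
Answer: -17395/39232 ≈ -0.44339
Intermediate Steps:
V(Z, H) = -H/8 + Z/8 (V(Z, H) = -(H - Z)/8 = -H/8 + Z/8)
Q(T, d) = -15/8 + T/8 (Q(T, d) = -⅛*15 + T/8 = -15/8 + T/8)
q = 13532 (q = -85 + 13617 = 13532)
(Q(-192, 192) + 6549)/(q - 28244) = ((-15/8 + (⅛)*(-192)) + 6549)/(13532 - 28244) = ((-15/8 - 24) + 6549)/(-14712) = (-207/8 + 6549)*(-1/14712) = (52185/8)*(-1/14712) = -17395/39232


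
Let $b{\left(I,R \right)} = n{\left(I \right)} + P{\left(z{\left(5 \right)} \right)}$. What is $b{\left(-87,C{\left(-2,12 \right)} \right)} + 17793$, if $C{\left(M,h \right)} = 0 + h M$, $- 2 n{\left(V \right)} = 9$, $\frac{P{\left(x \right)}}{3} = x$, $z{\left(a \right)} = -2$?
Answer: $\frac{35565}{2} \approx 17783.0$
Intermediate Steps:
$P{\left(x \right)} = 3 x$
$n{\left(V \right)} = - \frac{9}{2}$ ($n{\left(V \right)} = \left(- \frac{1}{2}\right) 9 = - \frac{9}{2}$)
$C{\left(M,h \right)} = M h$ ($C{\left(M,h \right)} = 0 + M h = M h$)
$b{\left(I,R \right)} = - \frac{21}{2}$ ($b{\left(I,R \right)} = - \frac{9}{2} + 3 \left(-2\right) = - \frac{9}{2} - 6 = - \frac{21}{2}$)
$b{\left(-87,C{\left(-2,12 \right)} \right)} + 17793 = - \frac{21}{2} + 17793 = \frac{35565}{2}$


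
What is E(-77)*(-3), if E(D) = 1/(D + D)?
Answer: 3/154 ≈ 0.019481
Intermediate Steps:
E(D) = 1/(2*D)
E(-77)*(-3) = ((½)/(-77))*(-3) = ((½)*(-1/77))*(-3) = -1/154*(-3) = 3/154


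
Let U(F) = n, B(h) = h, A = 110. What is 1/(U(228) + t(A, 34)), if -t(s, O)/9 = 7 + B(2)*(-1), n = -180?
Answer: -1/225 ≈ -0.0044444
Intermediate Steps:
U(F) = -180
t(s, O) = -45 (t(s, O) = -9*(7 + 2*(-1)) = -9*(7 - 2) = -9*5 = -45)
1/(U(228) + t(A, 34)) = 1/(-180 - 45) = 1/(-225) = -1/225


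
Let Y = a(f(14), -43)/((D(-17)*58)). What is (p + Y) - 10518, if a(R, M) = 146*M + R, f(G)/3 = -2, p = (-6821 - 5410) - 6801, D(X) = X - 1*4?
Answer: -17992808/609 ≈ -29545.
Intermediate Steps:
D(X) = -4 + X (D(X) = X - 4 = -4 + X)
p = -19032 (p = -12231 - 6801 = -19032)
f(G) = -6 (f(G) = 3*(-2) = -6)
a(R, M) = R + 146*M
Y = 3142/609 (Y = (-6 + 146*(-43))/(((-4 - 17)*58)) = (-6 - 6278)/((-21*58)) = -6284/(-1218) = -6284*(-1/1218) = 3142/609 ≈ 5.1593)
(p + Y) - 10518 = (-19032 + 3142/609) - 10518 = -11587346/609 - 10518 = -17992808/609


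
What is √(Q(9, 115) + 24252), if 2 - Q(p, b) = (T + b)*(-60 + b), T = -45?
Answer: 2*√5101 ≈ 142.84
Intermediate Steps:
Q(p, b) = 2 - (-60 + b)*(-45 + b) (Q(p, b) = 2 - (-45 + b)*(-60 + b) = 2 - (-60 + b)*(-45 + b))
√(Q(9, 115) + 24252) = √((-2698 - 1*115² + 105*115) + 24252) = √((-2698 - 1*13225 + 12075) + 24252) = √((-2698 - 13225 + 12075) + 24252) = √(-3848 + 24252) = √20404 = 2*√5101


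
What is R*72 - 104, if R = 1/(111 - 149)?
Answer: -2012/19 ≈ -105.89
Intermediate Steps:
R = -1/38 (R = 1/(-38) = -1/38 ≈ -0.026316)
R*72 - 104 = -1/38*72 - 104 = -36/19 - 104 = -2012/19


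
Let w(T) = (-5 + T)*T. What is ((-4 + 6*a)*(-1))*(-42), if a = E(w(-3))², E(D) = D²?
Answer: 83607384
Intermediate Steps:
w(T) = T*(-5 + T)
a = 331776 (a = ((-3*(-5 - 3))²)² = ((-3*(-8))²)² = (24²)² = 576² = 331776)
((-4 + 6*a)*(-1))*(-42) = ((-4 + 6*331776)*(-1))*(-42) = ((-4 + 1990656)*(-1))*(-42) = (1990652*(-1))*(-42) = -1990652*(-42) = 83607384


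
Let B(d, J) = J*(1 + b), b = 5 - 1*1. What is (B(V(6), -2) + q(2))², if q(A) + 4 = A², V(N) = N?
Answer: 100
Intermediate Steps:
b = 4 (b = 5 - 1 = 4)
q(A) = -4 + A²
B(d, J) = 5*J (B(d, J) = J*(1 + 4) = J*5 = 5*J)
(B(V(6), -2) + q(2))² = (5*(-2) + (-4 + 2²))² = (-10 + (-4 + 4))² = (-10 + 0)² = (-10)² = 100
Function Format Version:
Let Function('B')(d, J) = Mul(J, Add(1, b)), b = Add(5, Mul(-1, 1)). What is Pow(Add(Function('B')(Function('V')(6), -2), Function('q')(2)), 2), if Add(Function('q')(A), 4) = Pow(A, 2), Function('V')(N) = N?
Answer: 100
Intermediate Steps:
b = 4 (b = Add(5, -1) = 4)
Function('q')(A) = Add(-4, Pow(A, 2))
Function('B')(d, J) = Mul(5, J) (Function('B')(d, J) = Mul(J, Add(1, 4)) = Mul(J, 5) = Mul(5, J))
Pow(Add(Function('B')(Function('V')(6), -2), Function('q')(2)), 2) = Pow(Add(Mul(5, -2), Add(-4, Pow(2, 2))), 2) = Pow(Add(-10, Add(-4, 4)), 2) = Pow(Add(-10, 0), 2) = Pow(-10, 2) = 100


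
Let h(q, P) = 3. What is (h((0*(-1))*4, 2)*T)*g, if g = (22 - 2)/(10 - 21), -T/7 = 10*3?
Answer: 12600/11 ≈ 1145.5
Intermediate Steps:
T = -210 (T = -70*3 = -7*30 = -210)
g = -20/11 (g = 20/(-11) = 20*(-1/11) = -20/11 ≈ -1.8182)
(h((0*(-1))*4, 2)*T)*g = (3*(-210))*(-20/11) = -630*(-20/11) = 12600/11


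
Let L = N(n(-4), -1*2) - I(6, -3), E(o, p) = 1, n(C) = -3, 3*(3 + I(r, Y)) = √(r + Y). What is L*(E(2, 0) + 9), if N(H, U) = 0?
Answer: 30 - 10*√3/3 ≈ 24.227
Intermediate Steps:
I(r, Y) = -3 + √(Y + r)/3 (I(r, Y) = -3 + √(r + Y)/3 = -3 + √(Y + r)/3)
L = 3 - √3/3 (L = 0 - (-3 + √(-3 + 6)/3) = 0 - (-3 + √3/3) = 0 + (3 - √3/3) = 3 - √3/3 ≈ 2.4226)
L*(E(2, 0) + 9) = (3 - √3/3)*(1 + 9) = (3 - √3/3)*10 = 30 - 10*√3/3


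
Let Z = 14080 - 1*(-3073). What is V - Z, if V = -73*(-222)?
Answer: -947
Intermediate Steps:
V = 16206
Z = 17153 (Z = 14080 + 3073 = 17153)
V - Z = 16206 - 1*17153 = 16206 - 17153 = -947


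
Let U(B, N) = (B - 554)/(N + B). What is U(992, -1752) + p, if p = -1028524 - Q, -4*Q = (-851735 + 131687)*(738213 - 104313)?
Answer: -43362041423339/380 ≈ -1.1411e+11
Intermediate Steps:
Q = 114109606800 (Q = -(-851735 + 131687)*(738213 - 104313)/4 = -(-180012)*633900 = -¼*(-456438427200) = 114109606800)
U(B, N) = (-554 + B)/(B + N)
p = -114110635324 (p = -1028524 - 1*114109606800 = -1028524 - 114109606800 = -114110635324)
U(992, -1752) + p = (-554 + 992)/(992 - 1752) - 114110635324 = 438/(-760) - 114110635324 = -1/760*438 - 114110635324 = -219/380 - 114110635324 = -43362041423339/380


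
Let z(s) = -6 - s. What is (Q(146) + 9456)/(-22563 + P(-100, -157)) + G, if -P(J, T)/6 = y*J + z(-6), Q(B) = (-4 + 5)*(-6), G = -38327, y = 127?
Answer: -685245283/17879 ≈ -38327.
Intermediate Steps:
Q(B) = -6 (Q(B) = 1*(-6) = -6)
P(J, T) = -762*J (P(J, T) = -6*(127*J + (-6 - 1*(-6))) = -6*(127*J + (-6 + 6)) = -6*(127*J + 0) = -762*J)
(Q(146) + 9456)/(-22563 + P(-100, -157)) + G = (-6 + 9456)/(-22563 - 762*(-100)) - 38327 = 9450/(-22563 + 76200) - 38327 = 9450/53637 - 38327 = 9450*(1/53637) - 38327 = 3150/17879 - 38327 = -685245283/17879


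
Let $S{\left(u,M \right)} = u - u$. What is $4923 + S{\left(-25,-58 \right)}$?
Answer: $4923$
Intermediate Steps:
$S{\left(u,M \right)} = 0$
$4923 + S{\left(-25,-58 \right)} = 4923 + 0 = 4923$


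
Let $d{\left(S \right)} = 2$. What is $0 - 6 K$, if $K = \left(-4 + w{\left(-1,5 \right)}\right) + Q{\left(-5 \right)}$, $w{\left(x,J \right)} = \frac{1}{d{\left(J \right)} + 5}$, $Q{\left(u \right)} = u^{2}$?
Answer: $- \frac{888}{7} \approx -126.86$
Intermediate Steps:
$w{\left(x,J \right)} = \frac{1}{7}$ ($w{\left(x,J \right)} = \frac{1}{2 + 5} = \frac{1}{7}$)
$K = \frac{148}{7}$ ($K = \left(-4 + \frac{1}{7}\right) + \left(-5\right)^{2} = - \frac{27}{7} + 25 = \frac{148}{7} \approx 21.143$)
$0 - 6 K = 0 - \frac{888}{7} = - \frac{888}{7}$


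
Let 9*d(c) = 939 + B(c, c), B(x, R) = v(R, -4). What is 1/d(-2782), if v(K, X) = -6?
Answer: 3/311 ≈ 0.0096463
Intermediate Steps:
B(x, R) = -6
d(c) = 311/3 (d(c) = (939 - 6)/9 = (⅑)*933 = 311/3)
1/d(-2782) = 1/(311/3) = 3/311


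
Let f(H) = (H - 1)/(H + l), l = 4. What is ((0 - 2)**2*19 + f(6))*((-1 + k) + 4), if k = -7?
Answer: -306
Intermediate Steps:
f(H) = (-1 + H)/(4 + H) (f(H) = (H - 1)/(H + 4) = (-1 + H)/(4 + H))
((0 - 2)**2*19 + f(6))*((-1 + k) + 4) = ((0 - 2)**2*19 + (-1 + 6)/(4 + 6))*((-1 - 7) + 4) = ((-2)**2*19 + 5/10)*(-8 + 4) = (4*19 + (1/10)*5)*(-4) = (76 + 1/2)*(-4) = (153/2)*(-4) = -306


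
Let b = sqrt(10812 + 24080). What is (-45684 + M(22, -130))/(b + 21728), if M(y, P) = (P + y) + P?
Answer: -249448304/118017773 + 22961*sqrt(8723)/118017773 ≈ -2.0955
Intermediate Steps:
M(y, P) = y + 2*P
b = 2*sqrt(8723) (b = sqrt(34892) = 2*sqrt(8723) ≈ 186.79)
(-45684 + M(22, -130))/(b + 21728) = (-45684 + (22 + 2*(-130)))/(2*sqrt(8723) + 21728) = (-45684 + (22 - 260))/(21728 + 2*sqrt(8723)) = (-45684 - 238)/(21728 + 2*sqrt(8723)) = -45922/(21728 + 2*sqrt(8723))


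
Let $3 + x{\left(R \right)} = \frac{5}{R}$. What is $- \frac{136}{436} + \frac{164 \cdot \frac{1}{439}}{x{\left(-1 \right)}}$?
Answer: $- \frac{34321}{95702} \approx -0.35862$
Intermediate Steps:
$x{\left(R \right)} = -3 + \frac{5}{R}$
$- \frac{136}{436} + \frac{164 \cdot \frac{1}{439}}{x{\left(-1 \right)}} = - \frac{136}{436} + \frac{164 \cdot \frac{1}{439}}{-3 + \frac{5}{-1}} = \left(-136\right) \frac{1}{436} + \frac{164 \cdot \frac{1}{439}}{-3 + 5 \left(-1\right)} = - \frac{34}{109} + \frac{164}{439 \left(-3 - 5\right)} = - \frac{34}{109} + \frac{164}{439 \left(-8\right)} = - \frac{34}{109} + \frac{164}{439} \left(- \frac{1}{8}\right) = - \frac{34}{109} - \frac{41}{878} = - \frac{34321}{95702}$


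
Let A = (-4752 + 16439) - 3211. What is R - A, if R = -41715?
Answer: -50191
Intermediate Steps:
A = 8476 (A = 11687 - 3211 = 8476)
R - A = -41715 - 1*8476 = -41715 - 8476 = -50191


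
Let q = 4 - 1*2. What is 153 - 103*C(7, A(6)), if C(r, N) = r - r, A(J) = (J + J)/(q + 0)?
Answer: 153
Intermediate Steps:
q = 2 (q = 4 - 2 = 2)
A(J) = J (A(J) = (J + J)/(2 + 0) = (2*J)/2 = (2*J)*(½) = J)
C(r, N) = 0
153 - 103*C(7, A(6)) = 153 - 103*0 = 153 + 0 = 153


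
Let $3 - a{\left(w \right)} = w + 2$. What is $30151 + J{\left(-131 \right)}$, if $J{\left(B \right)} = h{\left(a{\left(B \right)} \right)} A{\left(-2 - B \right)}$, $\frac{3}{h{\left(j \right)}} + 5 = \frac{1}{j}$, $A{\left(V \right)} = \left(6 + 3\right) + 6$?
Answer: $\frac{19863569}{659} \approx 30142.0$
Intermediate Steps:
$A{\left(V \right)} = 15$ ($A{\left(V \right)} = 9 + 6 = 15$)
$a{\left(w \right)} = 1 - w$ ($a{\left(w \right)} = 3 - \left(w + 2\right) = 3 - \left(2 + w\right) = 1 - w$)
$h{\left(j \right)} = \frac{3}{-5 + \frac{1}{j}}$
$J{\left(B \right)} = - \frac{45 \left(1 - B\right)}{4 - 5 B}$ ($J{\left(B \right)} = - \frac{3 \left(1 - B\right)}{-1 + 5 \left(1 - B\right)} 15 = - \frac{3 \left(1 - B\right)}{-1 - \left(-5 + 5 B\right)} 15 = - \frac{3 \left(1 - B\right)}{4 - 5 B} 15 = - \frac{45 \left(1 - B\right)}{4 - 5 B}$)
$30151 + J{\left(-131 \right)} = 30151 + \frac{45 \left(1 - -131\right)}{-4 + 5 \left(-131\right)} = 30151 + \frac{45 \left(1 + 131\right)}{-4 - 655} = 30151 + 45 \frac{1}{-659} \cdot 132 = 30151 + 45 \left(- \frac{1}{659}\right) 132 = 30151 - \frac{5940}{659} = \frac{19863569}{659}$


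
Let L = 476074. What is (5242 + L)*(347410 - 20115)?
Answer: 157532320220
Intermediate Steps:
(5242 + L)*(347410 - 20115) = (5242 + 476074)*(347410 - 20115) = 481316*327295 = 157532320220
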